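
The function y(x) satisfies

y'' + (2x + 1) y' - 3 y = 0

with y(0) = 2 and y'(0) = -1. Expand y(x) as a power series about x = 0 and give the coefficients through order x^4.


Ansatz: y(x) = sum_{n>=0} a_n x^n, so y'(x) = sum_{n>=1} n a_n x^(n-1) and y''(x) = sum_{n>=2} n(n-1) a_n x^(n-2).
Substitute into P(x) y'' + Q(x) y' + R(x) y = 0 with P(x) = 1, Q(x) = 2x + 1, R(x) = -3, and match powers of x.
Initial conditions: a_0 = 2, a_1 = -1.
Setting the coefficient of each power of x to zero and solving order by order (substituting the coefficients already found):
  x^0: 2 a_2 + a_1 - 3 a_0 = 0  ->  2 a_2 = -a_1 + 3 a_0 = 7  ->  a_2 = 7/2
  x^1: 6 a_3 + 2 a_2 - a_1 = 0  ->  6 a_3 = -2 a_2 + a_1 = -8  ->  a_3 = -4/3
  x^2: 12 a_4 + 3 a_3 + a_2 = 0  ->  12 a_4 = -3 a_3 - a_2 = 1/2  ->  a_4 = 1/24
Truncated series: y(x) = 2 - x + (7/2) x^2 - (4/3) x^3 + (1/24) x^4 + O(x^5).

a_0 = 2; a_1 = -1; a_2 = 7/2; a_3 = -4/3; a_4 = 1/24


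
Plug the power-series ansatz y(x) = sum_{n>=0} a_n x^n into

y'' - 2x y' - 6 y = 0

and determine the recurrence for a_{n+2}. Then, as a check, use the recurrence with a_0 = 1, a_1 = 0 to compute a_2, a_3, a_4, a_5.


Substitute y = sum_n a_n x^n.
y''(x) has coefficient (n+2)(n+1) a_{n+2} at x^n;
-2 x y'(x) has coefficient -2 n a_n at x^n (shift);
-6 y(x) has coefficient -6 a_n at x^n.
Matching x^n: (n+2)(n+1) a_{n+2} + (-2n - 6) a_n = 0.
Thus a_{n+2} = (2n + 6) / ((n+1)(n+2)) * a_n.

Check with a_0 = 1, a_1 = 0 (apply the recurrence for n = 0, 1, 2, 3): a_0 = 1, a_1 = 0, a_2 = 3, a_3 = 0, a_4 = 5/2, a_5 = 0.

a_(n+2) = (2n + 6) / ((n+1)(n+2)) * a_n; check: a_0 = 1, a_1 = 0, a_2 = 3, a_3 = 0, a_4 = 5/2, a_5 = 0


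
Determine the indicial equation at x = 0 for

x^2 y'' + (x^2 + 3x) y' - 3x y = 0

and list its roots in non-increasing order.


Divide by x^2 to reach normal form y'' + P_1(x) y' + P_2(x) y = 0 with P_1(x) = 1 + 3/x and P_2(x) = -3/x.
x = 0 is a singular point because the y'-coefficient 1 + 3/x has a pole at x = 0 and the y-coefficient -3/x has a pole at x = 0.
It is a regular singular point because x P_1(x) = p(x) = x + 3 and x^2 P_2(x) = q(x) = -3x are polynomials, hence analytic at x = 0.
p(0) = 3,  q(0) = 0.
Indicial equation: r(r-1) + p(0) r + q(0) = 0, i.e. r^2 + (p(0) - 1) r + q(0) = 0, i.e. r^2 + 2 r = 0.
Discriminant: (2)^2 - 4(0) = 4, so r = (-2 ± 2)/2.
Solving: r_1 = 0, r_2 = -2.

indicial: r^2 + 2 r = 0; roots r_1 = 0, r_2 = -2


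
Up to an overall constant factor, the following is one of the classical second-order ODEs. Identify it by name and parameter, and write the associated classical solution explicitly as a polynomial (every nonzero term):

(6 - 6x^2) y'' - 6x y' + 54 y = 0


All three coefficients share the factor 6; dividing through by 6 gives  (1 - x^2) y'' - x y' + 9 y = 0.
This matches the Chebyshev equation (1 - x^2) y'' - x y' + n^2 y = 0 (note the -x y' term, not -2x y') with n^2 = 9, so n = 3; the polynomial solution is T_3(x).
With y = sum_k a_k x^k, matching x^k gives (k+2)(k+1) a_{k+2} = (k^2 - n^2) a_k = (k - 3)(k + 3) a_k. The right side vanishes at k = 3, so the series with the parity of 3 terminates at degree 3.
Standard normalization: leading coefficient of T_n is 2^(n-1), so a_3 = 2^2 = 4. Work downward with a_k = (k+1)(k+2) a_{k+2} / ((k - 3)(k + 3)):
  a_1 = (2)(3)(4) / ((1 - 3)(1 + 3)) = 24/(-8) = -3
Hence T_3(x) = 4 x^3 - 3 x.

T_3(x); series = 4 x^3 - 3 x


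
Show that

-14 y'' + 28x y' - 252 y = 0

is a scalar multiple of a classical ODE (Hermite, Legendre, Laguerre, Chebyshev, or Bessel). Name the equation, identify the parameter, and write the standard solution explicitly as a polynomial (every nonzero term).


All three coefficients share the factor -14; dividing through by -14 gives  y'' - 2x y' + 18 y = 0.
This matches the Hermite equation y'' - 2x y' + 2n y = 0 with 2n = 18, so n = 9; the polynomial solution is H_9(x).
With y = sum_k a_k x^k, matching x^k gives (k+2)(k+1) a_{k+2} = 2(k - n) a_k = 2(k - 9) a_k. The right side vanishes at k = 9, so the series with the parity of 9 terminates at degree 9.
Standard normalization: leading coefficient of H_n is 2^n, so a_9 = 2^9 = 512. Work downward with a_k = (k+1)(k+2) a_{k+2} / (2(k - n)):
  a_7 = (8)(9)(512) / (2(7 - 9)) = 36864/(-4) = -9216
  a_5 = (6)(7)(-9216) / (2(5 - 9)) = -387072/(-8) = 48384
  a_3 = (4)(5)(48384) / (2(3 - 9)) = 967680/(-12) = -80640
  a_1 = (2)(3)(-80640) / (2(1 - 9)) = -483840/(-16) = 30240
Hence H_9(x) = 512 x^9 - 9216 x^7 + 48384 x^5 - 80640 x^3 + 30240 x.

H_9(x); series = 512 x^9 - 9216 x^7 + 48384 x^5 - 80640 x^3 + 30240 x


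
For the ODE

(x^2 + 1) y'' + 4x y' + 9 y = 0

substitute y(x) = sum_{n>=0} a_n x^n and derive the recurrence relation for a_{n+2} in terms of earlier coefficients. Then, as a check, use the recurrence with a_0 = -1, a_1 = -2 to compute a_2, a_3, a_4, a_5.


Substitute y = sum_n a_n x^n.
(1 + 1 x^2) y'' contributes (n+2)(n+1) a_{n+2} + n(n-1) a_n at x^n.
4 x y'(x) contributes 4 n a_n at x^n.
9 y(x) contributes 9 a_n at x^n.
Matching x^n: (n+2)(n+1) a_{n+2} + (n(n-1) + 4 n + 9) a_n = 0.
Thus a_{n+2} = (-n(n-1) - 4 n - 9) / ((n+1)(n+2)) * a_n.

Check with a_0 = -1, a_1 = -2 (apply the recurrence for n = 0, 1, 2, 3): a_0 = -1, a_1 = -2, a_2 = 9/2, a_3 = 13/3, a_4 = -57/8, a_5 = -117/20.

a_(n+2) = (-n(n-1) - 4 n - 9) / ((n+1)(n+2)) * a_n; check: a_0 = -1, a_1 = -2, a_2 = 9/2, a_3 = 13/3, a_4 = -57/8, a_5 = -117/20


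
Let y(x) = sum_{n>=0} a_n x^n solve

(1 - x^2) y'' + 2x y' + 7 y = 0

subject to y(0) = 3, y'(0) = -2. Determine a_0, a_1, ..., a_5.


Ansatz: y(x) = sum_{n>=0} a_n x^n, so y'(x) = sum_{n>=1} n a_n x^(n-1) and y''(x) = sum_{n>=2} n(n-1) a_n x^(n-2).
Substitute into P(x) y'' + Q(x) y' + R(x) y = 0 with P(x) = 1 - x^2, Q(x) = 2x, R(x) = 7, and match powers of x.
Initial conditions: a_0 = 3, a_1 = -2.
Setting the coefficient of each power of x to zero and solving order by order (substituting the coefficients already found):
  x^0: 2 a_2 + 7 a_0 = 0  ->  2 a_2 = -7 a_0 = -21  ->  a_2 = -21/2
  x^1: 6 a_3 + 9 a_1 = 0  ->  6 a_3 = -9 a_1 = 18  ->  a_3 = 3
  x^2: 12 a_4 + 9 a_2 = 0  ->  12 a_4 = -9 a_2 = 189/2  ->  a_4 = 63/8
  x^3: 20 a_5 + 7 a_3 = 0  ->  20 a_5 = -7 a_3 = -21  ->  a_5 = -21/20
Truncated series: y(x) = 3 - 2 x - (21/2) x^2 + 3 x^3 + (63/8) x^4 - (21/20) x^5 + O(x^6).

a_0 = 3; a_1 = -2; a_2 = -21/2; a_3 = 3; a_4 = 63/8; a_5 = -21/20


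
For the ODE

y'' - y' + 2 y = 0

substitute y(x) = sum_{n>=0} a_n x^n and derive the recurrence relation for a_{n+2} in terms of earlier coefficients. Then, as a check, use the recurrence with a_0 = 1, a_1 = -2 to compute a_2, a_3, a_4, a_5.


Substitute y = sum_n a_n x^n.
y''(x) has coefficient (n+2)(n+1) a_{n+2} at x^n;
-y'(x) has coefficient -(n+1) a_{n+1} at x^n;
2 y(x) has coefficient 2 a_n at x^n.
Matching x^n: (n+2)(n+1) a_{n+2} - (n+1) a_{n+1} + 2 a_n = 0.
Thus a_{n+2} = [(n+1) a_{n+1} - 2 a_n] / ((n+1)(n+2)).

Check with a_0 = 1, a_1 = -2 (apply the recurrence for n = 0, 1, 2, 3): a_0 = 1, a_1 = -2, a_2 = -2, a_3 = 0, a_4 = 1/3, a_5 = 1/15.

a_(n+2) = [(n+1) a_(n+1) - 2 a_n] / ((n+1)(n+2)); check: a_0 = 1, a_1 = -2, a_2 = -2, a_3 = 0, a_4 = 1/3, a_5 = 1/15


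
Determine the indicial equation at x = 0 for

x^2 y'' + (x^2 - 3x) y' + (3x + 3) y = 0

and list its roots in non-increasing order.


Divide by x^2 to reach normal form y'' + P_1(x) y' + P_2(x) y = 0 with P_1(x) = 1 - 3/x and P_2(x) = 3/x + 3/x^2.
x = 0 is a singular point because the y'-coefficient 1 - 3/x has a pole at x = 0 and the y-coefficient 3/x + 3/x^2 has a pole at x = 0.
It is a regular singular point because x P_1(x) = p(x) = x - 3 and x^2 P_2(x) = q(x) = 3x + 3 are polynomials, hence analytic at x = 0.
p(0) = -3,  q(0) = 3.
Indicial equation: r(r-1) + p(0) r + q(0) = 0, i.e. r^2 + (p(0) - 1) r + q(0) = 0, i.e. r^2 - 4 r + 3 = 0.
Discriminant: (-4)^2 - 4(3) = 4, so r = (4 ± 2)/2.
Solving: r_1 = 3, r_2 = 1.

indicial: r^2 - 4 r + 3 = 0; roots r_1 = 3, r_2 = 1


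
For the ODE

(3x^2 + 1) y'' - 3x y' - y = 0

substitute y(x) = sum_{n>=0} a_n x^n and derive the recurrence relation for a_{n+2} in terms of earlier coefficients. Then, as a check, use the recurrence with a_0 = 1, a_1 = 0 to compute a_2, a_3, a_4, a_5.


Substitute y = sum_n a_n x^n.
(1 + 3 x^2) y'' contributes (n+2)(n+1) a_{n+2} + 3 n(n-1) a_n at x^n.
-3 x y'(x) contributes -3 n a_n at x^n.
-y(x) contributes -1 a_n at x^n.
Matching x^n: (n+2)(n+1) a_{n+2} + (3 n(n-1) - 3 n - 1) a_n = 0.
Thus a_{n+2} = (-3 n(n-1) + 3 n + 1) / ((n+1)(n+2)) * a_n.

Check with a_0 = 1, a_1 = 0 (apply the recurrence for n = 0, 1, 2, 3): a_0 = 1, a_1 = 0, a_2 = 1/2, a_3 = 0, a_4 = 1/24, a_5 = 0.

a_(n+2) = (-3 n(n-1) + 3 n + 1) / ((n+1)(n+2)) * a_n; check: a_0 = 1, a_1 = 0, a_2 = 1/2, a_3 = 0, a_4 = 1/24, a_5 = 0


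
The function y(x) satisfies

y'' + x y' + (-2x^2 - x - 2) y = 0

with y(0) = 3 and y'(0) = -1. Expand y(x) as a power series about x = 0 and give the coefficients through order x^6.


Ansatz: y(x) = sum_{n>=0} a_n x^n, so y'(x) = sum_{n>=1} n a_n x^(n-1) and y''(x) = sum_{n>=2} n(n-1) a_n x^(n-2).
Substitute into P(x) y'' + Q(x) y' + R(x) y = 0 with P(x) = 1, Q(x) = x, R(x) = -2x^2 - x - 2, and match powers of x.
Initial conditions: a_0 = 3, a_1 = -1.
Setting the coefficient of each power of x to zero and solving order by order (substituting the coefficients already found):
  x^0: 2 a_2 - 2 a_0 = 0  ->  2 a_2 = 2 a_0 = 6  ->  a_2 = 3
  x^1: 6 a_3 - a_1 - a_0 = 0  ->  6 a_3 = a_1 + a_0 = 2  ->  a_3 = 1/3
  x^2: 12 a_4 - a_1 - 2 a_0 = 0  ->  12 a_4 = a_1 + 2 a_0 = 5  ->  a_4 = 5/12
  x^3: 20 a_5 + a_3 - a_2 - 2 a_1 = 0  ->  20 a_5 = -a_3 + a_2 + 2 a_1 = 2/3  ->  a_5 = 1/30
  x^4: 30 a_6 + 2 a_4 - a_3 - 2 a_2 = 0  ->  30 a_6 = -2 a_4 + a_3 + 2 a_2 = 11/2  ->  a_6 = 11/60
Truncated series: y(x) = 3 - x + 3 x^2 + (1/3) x^3 + (5/12) x^4 + (1/30) x^5 + (11/60) x^6 + O(x^7).

a_0 = 3; a_1 = -1; a_2 = 3; a_3 = 1/3; a_4 = 5/12; a_5 = 1/30; a_6 = 11/60


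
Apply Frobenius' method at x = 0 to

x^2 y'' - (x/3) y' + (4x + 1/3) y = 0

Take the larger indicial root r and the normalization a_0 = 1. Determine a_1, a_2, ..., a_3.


Write in Frobenius form y'' + (p(x)/x) y' + (q(x)/x^2) y = 0:
  p(x) = -1/3,  q(x) = 4x + 1/3.
Indicial equation: r(r-1) + (-1/3) r + (1/3) = 0 -> roots r_1 = 1, r_2 = 1/3.
Take r = r_1 = 1. Let y(x) = x^r sum_{n>=0} a_n x^n with a_0 = 1.
Substitute y = x^r sum a_n x^n and match x^{r+n}. The recurrence is
  D(n) a_n + 4 a_{n-1} = 0,  where D(n) = (r+n)(r+n-1) + (-1/3)(r+n) + (1/3).
  a_n = -4 / D(n) * a_{n-1}.
Since the indicial polynomial factors as (r - r_1)(r - r_2), D(n) = (r_1 + n - r_1)(r_1 + n - r_2) = n(n + 2/3).
Evaluating step by step (a_0 = 1):
  n = 1: D(1) = 1(1 + 2/3) = 5/3; numerator = -4(1) = -4; a_1 = (-4)/(5/3) = -12/5
  n = 2: D(2) = 2(2 + 2/3) = 16/3; numerator = -4(-12/5) = 48/5; a_2 = (48/5)/(16/3) = 9/5
  n = 3: D(3) = 3(3 + 2/3) = 11; numerator = -4(9/5) = -36/5; a_3 = (-36/5)/(11) = -36/55

r = 1; a_0 = 1; a_1 = -12/5; a_2 = 9/5; a_3 = -36/55


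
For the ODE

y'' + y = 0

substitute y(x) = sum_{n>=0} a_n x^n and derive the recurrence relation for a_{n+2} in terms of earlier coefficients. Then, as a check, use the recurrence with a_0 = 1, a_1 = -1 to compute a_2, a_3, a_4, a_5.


Substitute y = sum_n a_n x^n into y'' + (const) y = 0.
y''(x) = sum_{n>=0} (n+2)(n+1) a_{n+2} x^n.
The ODE becomes sum_n [(n+2)(n+1) a_{n+2} + 1 a_n] x^n = 0.
Setting each coefficient to zero gives the recurrence:
  (n+2)(n+1) a_{n+2} + 1 a_n = 0,
  a_{n+2} = -1 / ((n+1)(n+2)) a_n.

Check with a_0 = 1, a_1 = -1 (apply the recurrence for n = 0, 1, 2, 3): a_0 = 1, a_1 = -1, a_2 = -1/2, a_3 = 1/6, a_4 = 1/24, a_5 = -1/120.

a_{n+2} = -1/((n+1)(n+2)) * a_n; check: a_0 = 1, a_1 = -1, a_2 = -1/2, a_3 = 1/6, a_4 = 1/24, a_5 = -1/120


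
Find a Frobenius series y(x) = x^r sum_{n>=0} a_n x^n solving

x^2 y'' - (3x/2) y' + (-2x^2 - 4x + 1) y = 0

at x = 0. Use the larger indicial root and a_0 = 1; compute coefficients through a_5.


Write in Frobenius form y'' + (p(x)/x) y' + (q(x)/x^2) y = 0:
  p(x) = -3/2,  q(x) = -2x^2 - 4x + 1.
Indicial equation: r(r-1) + (-3/2) r + (1) = 0 -> roots r_1 = 2, r_2 = 1/2.
Take r = r_1 = 2. Let y(x) = x^r sum_{n>=0} a_n x^n with a_0 = 1.
Substitute y = x^r sum a_n x^n and match x^{r+n}. The recurrence is
  D(n) a_n - 4 a_{n-1} - 2 a_{n-2} = 0,  where D(n) = (r+n)(r+n-1) + (-3/2)(r+n) + (1).
  a_n = [4 a_{n-1} + 2 a_{n-2}] / D(n).
Since the indicial polynomial factors as (r - r_1)(r - r_2), D(n) = (r_1 + n - r_1)(r_1 + n - r_2) = n(n + 3/2).
Evaluating step by step (a_0 = 1):
  n = 1: D(1) = 1(1 + 3/2) = 5/2; numerator = 4(1) = 4; a_1 = (4)/(5/2) = 8/5
  n = 2: D(2) = 2(2 + 3/2) = 7; numerator = 4(8/5) + 2(1) = 42/5; a_2 = (42/5)/(7) = 6/5
  n = 3: D(3) = 3(3 + 3/2) = 27/2; numerator = 4(6/5) + 2(8/5) = 8; a_3 = (8)/(27/2) = 16/27
  n = 4: D(4) = 4(4 + 3/2) = 22; numerator = 4(16/27) + 2(6/5) = 644/135; a_4 = (644/135)/(22) = 322/1485
  n = 5: D(5) = 5(5 + 3/2) = 65/2; numerator = 4(322/1485) + 2(16/27) = 1016/495; a_5 = (1016/495)/(65/2) = 2032/32175

r = 2; a_0 = 1; a_1 = 8/5; a_2 = 6/5; a_3 = 16/27; a_4 = 322/1485; a_5 = 2032/32175


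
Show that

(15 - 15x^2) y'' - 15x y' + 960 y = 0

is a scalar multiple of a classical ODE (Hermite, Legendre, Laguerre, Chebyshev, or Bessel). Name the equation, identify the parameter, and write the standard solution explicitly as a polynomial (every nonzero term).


All three coefficients share the factor 15; dividing through by 15 gives  (1 - x^2) y'' - x y' + 64 y = 0.
This matches the Chebyshev equation (1 - x^2) y'' - x y' + n^2 y = 0 (note the -x y' term, not -2x y') with n^2 = 64, so n = 8; the polynomial solution is T_8(x).
With y = sum_k a_k x^k, matching x^k gives (k+2)(k+1) a_{k+2} = (k^2 - n^2) a_k = (k - 8)(k + 8) a_k. The right side vanishes at k = 8, so the series with the parity of 8 terminates at degree 8.
Standard normalization: leading coefficient of T_n is 2^(n-1), so a_8 = 2^7 = 128. Work downward with a_k = (k+1)(k+2) a_{k+2} / ((k - 8)(k + 8)):
  a_6 = (7)(8)(128) / ((6 - 8)(6 + 8)) = 7168/(-28) = -256
  a_4 = (5)(6)(-256) / ((4 - 8)(4 + 8)) = -7680/(-48) = 160
  a_2 = (3)(4)(160) / ((2 - 8)(2 + 8)) = 1920/(-60) = -32
  a_0 = (1)(2)(-32) / ((0 - 8)(0 + 8)) = -64/(-64) = 1
Hence T_8(x) = 128 x^8 - 256 x^6 + 160 x^4 - 32 x^2 + 1.

T_8(x); series = 128 x^8 - 256 x^6 + 160 x^4 - 32 x^2 + 1


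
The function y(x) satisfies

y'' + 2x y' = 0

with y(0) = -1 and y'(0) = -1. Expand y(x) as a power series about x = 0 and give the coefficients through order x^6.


Ansatz: y(x) = sum_{n>=0} a_n x^n, so y'(x) = sum_{n>=1} n a_n x^(n-1) and y''(x) = sum_{n>=2} n(n-1) a_n x^(n-2).
Substitute into P(x) y'' + Q(x) y' + R(x) y = 0 with P(x) = 1, Q(x) = 2x, R(x) = 0, and match powers of x.
Initial conditions: a_0 = -1, a_1 = -1.
Setting the coefficient of each power of x to zero and solving order by order (substituting the coefficients already found):
  x^0: 2 a_2 = 0  ->  a_2 = 0
  x^1: 6 a_3 + 2 a_1 = 0  ->  6 a_3 = -2 a_1 = 2  ->  a_3 = 1/3
  x^2: 12 a_4 + 4 a_2 = 0  ->  12 a_4 = -4 a_2 = 0  ->  a_4 = 0
  x^3: 20 a_5 + 6 a_3 = 0  ->  20 a_5 = -6 a_3 = -2  ->  a_5 = -1/10
  x^4: 30 a_6 + 8 a_4 = 0  ->  30 a_6 = -8 a_4 = 0  ->  a_6 = 0
Truncated series: y(x) = -1 - x + (1/3) x^3 - (1/10) x^5 + O(x^7).

a_0 = -1; a_1 = -1; a_2 = 0; a_3 = 1/3; a_4 = 0; a_5 = -1/10; a_6 = 0


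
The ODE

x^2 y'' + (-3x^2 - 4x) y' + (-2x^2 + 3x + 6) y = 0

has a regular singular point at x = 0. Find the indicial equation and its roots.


Divide by x^2 to reach normal form y'' + P_1(x) y' + P_2(x) y = 0 with P_1(x) = -3 - 4/x and P_2(x) = -2 + 3/x + 6/x^2.
x = 0 is a singular point because the y'-coefficient -3 - 4/x has a pole at x = 0 and the y-coefficient -2 + 3/x + 6/x^2 has a pole at x = 0.
It is a regular singular point because x P_1(x) = p(x) = -3x - 4 and x^2 P_2(x) = q(x) = -2x^2 + 3x + 6 are polynomials, hence analytic at x = 0.
p(0) = -4,  q(0) = 6.
Indicial equation: r(r-1) + p(0) r + q(0) = 0, i.e. r^2 + (p(0) - 1) r + q(0) = 0, i.e. r^2 - 5 r + 6 = 0.
Discriminant: (-5)^2 - 4(6) = 1, so r = (5 ± 1)/2.
Solving: r_1 = 3, r_2 = 2.

indicial: r^2 - 5 r + 6 = 0; roots r_1 = 3, r_2 = 2


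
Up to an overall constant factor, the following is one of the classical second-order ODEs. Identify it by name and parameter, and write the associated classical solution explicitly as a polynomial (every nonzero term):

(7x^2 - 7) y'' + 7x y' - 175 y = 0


All three coefficients share the factor -7; dividing through by -7 gives  (1 - x^2) y'' - x y' + 25 y = 0.
This matches the Chebyshev equation (1 - x^2) y'' - x y' + n^2 y = 0 (note the -x y' term, not -2x y') with n^2 = 25, so n = 5; the polynomial solution is T_5(x).
With y = sum_k a_k x^k, matching x^k gives (k+2)(k+1) a_{k+2} = (k^2 - n^2) a_k = (k - 5)(k + 5) a_k. The right side vanishes at k = 5, so the series with the parity of 5 terminates at degree 5.
Standard normalization: leading coefficient of T_n is 2^(n-1), so a_5 = 2^4 = 16. Work downward with a_k = (k+1)(k+2) a_{k+2} / ((k - 5)(k + 5)):
  a_3 = (4)(5)(16) / ((3 - 5)(3 + 5)) = 320/(-16) = -20
  a_1 = (2)(3)(-20) / ((1 - 5)(1 + 5)) = -120/(-24) = 5
Hence T_5(x) = 16 x^5 - 20 x^3 + 5 x.

T_5(x); series = 16 x^5 - 20 x^3 + 5 x


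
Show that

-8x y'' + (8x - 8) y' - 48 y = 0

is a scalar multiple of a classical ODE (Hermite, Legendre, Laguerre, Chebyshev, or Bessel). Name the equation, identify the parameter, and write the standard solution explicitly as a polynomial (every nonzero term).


All three coefficients share the factor -8; dividing through by -8 gives  x y'' + (1 - x) y' + 6 y = 0.
This matches the Laguerre equation x y'' + (1 - x) y' + n y = 0 with n = 6; the polynomial solution is L_6(x).
With y = sum_k a_k x^k, matching x^k gives (k+1)k a_{k+1} + (k+1) a_{k+1} - k a_k + n a_k = 0, i.e. (k+1)^2 a_{k+1} = (k - n) a_k = (k - 6) a_k. The right side vanishes at k = 6, so the series terminates at degree 6.
Standard normalization L_n(0) = 1 gives a_0 = 1. Work upward with a_{k+1} = (k - 6) a_k / (k+1)^2:
  a_1 = (0 - 6)(1) / 1^2 = -6/1 = -6
  a_2 = (1 - 6)(-6) / 2^2 = 30/4 = 15/2
  a_3 = (2 - 6)(15/2) / 3^2 = -30/9 = -10/3
  a_4 = (3 - 6)(-10/3) / 4^2 = 10/16 = 5/8
  a_5 = (4 - 6)(5/8) / 5^2 = (-5/4)/25 = -1/20
  a_6 = (5 - 6)(-1/20) / 6^2 = (1/20)/36 = 1/720
Hence L_6(x) = x^6/720 - x^5/20 + 5 x^4/8 - 10 x^3/3 + 15 x^2/2 - 6 x + 1.

L_6(x); series = x^6/720 - x^5/20 + 5 x^4/8 - 10 x^3/3 + 15 x^2/2 - 6 x + 1


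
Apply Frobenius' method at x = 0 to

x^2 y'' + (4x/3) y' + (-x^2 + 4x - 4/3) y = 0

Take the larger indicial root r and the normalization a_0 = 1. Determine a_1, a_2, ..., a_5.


Write in Frobenius form y'' + (p(x)/x) y' + (q(x)/x^2) y = 0:
  p(x) = 4/3,  q(x) = -x^2 + 4x - 4/3.
Indicial equation: r(r-1) + (4/3) r + (-4/3) = 0 -> roots r_1 = 1, r_2 = -4/3.
Take r = r_1 = 1. Let y(x) = x^r sum_{n>=0} a_n x^n with a_0 = 1.
Substitute y = x^r sum a_n x^n and match x^{r+n}. The recurrence is
  D(n) a_n + 4 a_{n-1} - 1 a_{n-2} = 0,  where D(n) = (r+n)(r+n-1) + (4/3)(r+n) + (-4/3).
  a_n = [-4 a_{n-1} + 1 a_{n-2}] / D(n).
Since the indicial polynomial factors as (r - r_1)(r - r_2), D(n) = (r_1 + n - r_1)(r_1 + n - r_2) = n(n + 7/3).
Evaluating step by step (a_0 = 1):
  n = 1: D(1) = 1(1 + 7/3) = 10/3; numerator = -4(1) = -4; a_1 = (-4)/(10/3) = -6/5
  n = 2: D(2) = 2(2 + 7/3) = 26/3; numerator = -4(-6/5) + 1(1) = 29/5; a_2 = (29/5)/(26/3) = 87/130
  n = 3: D(3) = 3(3 + 7/3) = 16; numerator = -4(87/130) + 1(-6/5) = -252/65; a_3 = (-252/65)/(16) = -63/260
  n = 4: D(4) = 4(4 + 7/3) = 76/3; numerator = -4(-63/260) + 1(87/130) = 213/130; a_4 = (213/130)/(76/3) = 639/9880
  n = 5: D(5) = 5(5 + 7/3) = 110/3; numerator = -4(639/9880) + 1(-63/260) = -495/988; a_5 = (-495/988)/(110/3) = -27/1976

r = 1; a_0 = 1; a_1 = -6/5; a_2 = 87/130; a_3 = -63/260; a_4 = 639/9880; a_5 = -27/1976


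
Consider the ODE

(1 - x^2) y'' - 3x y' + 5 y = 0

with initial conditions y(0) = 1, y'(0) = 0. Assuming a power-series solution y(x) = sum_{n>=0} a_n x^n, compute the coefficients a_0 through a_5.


Ansatz: y(x) = sum_{n>=0} a_n x^n, so y'(x) = sum_{n>=1} n a_n x^(n-1) and y''(x) = sum_{n>=2} n(n-1) a_n x^(n-2).
Substitute into P(x) y'' + Q(x) y' + R(x) y = 0 with P(x) = 1 - x^2, Q(x) = -3x, R(x) = 5, and match powers of x.
Initial conditions: a_0 = 1, a_1 = 0.
Setting the coefficient of each power of x to zero and solving order by order (substituting the coefficients already found):
  x^0: 2 a_2 + 5 a_0 = 0  ->  2 a_2 = -5 a_0 = -5  ->  a_2 = -5/2
  x^1: 6 a_3 + 2 a_1 = 0  ->  6 a_3 = -2 a_1 = 0  ->  a_3 = 0
  x^2: 12 a_4 - 3 a_2 = 0  ->  12 a_4 = 3 a_2 = -15/2  ->  a_4 = -5/8
  x^3: 20 a_5 - 10 a_3 = 0  ->  20 a_5 = 10 a_3 = 0  ->  a_5 = 0
Truncated series: y(x) = 1 - (5/2) x^2 - (5/8) x^4 + O(x^6).

a_0 = 1; a_1 = 0; a_2 = -5/2; a_3 = 0; a_4 = -5/8; a_5 = 0


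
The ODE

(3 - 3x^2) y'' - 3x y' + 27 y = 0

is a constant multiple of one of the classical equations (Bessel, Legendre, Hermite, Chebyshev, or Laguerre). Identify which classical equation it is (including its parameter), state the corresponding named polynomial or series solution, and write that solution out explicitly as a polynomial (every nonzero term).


All three coefficients share the factor 3; dividing through by 3 gives  (1 - x^2) y'' - x y' + 9 y = 0.
This matches the Chebyshev equation (1 - x^2) y'' - x y' + n^2 y = 0 (note the -x y' term, not -2x y') with n^2 = 9, so n = 3; the polynomial solution is T_3(x).
With y = sum_k a_k x^k, matching x^k gives (k+2)(k+1) a_{k+2} = (k^2 - n^2) a_k = (k - 3)(k + 3) a_k. The right side vanishes at k = 3, so the series with the parity of 3 terminates at degree 3.
Standard normalization: leading coefficient of T_n is 2^(n-1), so a_3 = 2^2 = 4. Work downward with a_k = (k+1)(k+2) a_{k+2} / ((k - 3)(k + 3)):
  a_1 = (2)(3)(4) / ((1 - 3)(1 + 3)) = 24/(-8) = -3
Hence T_3(x) = 4 x^3 - 3 x.

T_3(x); series = 4 x^3 - 3 x


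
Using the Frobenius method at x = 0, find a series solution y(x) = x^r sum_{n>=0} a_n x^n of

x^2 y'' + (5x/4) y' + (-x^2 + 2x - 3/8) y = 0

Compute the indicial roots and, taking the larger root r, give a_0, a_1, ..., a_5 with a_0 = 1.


Write in Frobenius form y'' + (p(x)/x) y' + (q(x)/x^2) y = 0:
  p(x) = 5/4,  q(x) = -x^2 + 2x - 3/8.
Indicial equation: r(r-1) + (5/4) r + (-3/8) = 0 -> roots r_1 = 1/2, r_2 = -3/4.
Take r = r_1 = 1/2. Let y(x) = x^r sum_{n>=0} a_n x^n with a_0 = 1.
Substitute y = x^r sum a_n x^n and match x^{r+n}. The recurrence is
  D(n) a_n + 2 a_{n-1} - 1 a_{n-2} = 0,  where D(n) = (r+n)(r+n-1) + (5/4)(r+n) + (-3/8).
  a_n = [-2 a_{n-1} + 1 a_{n-2}] / D(n).
Since the indicial polynomial factors as (r - r_1)(r - r_2), D(n) = (r_1 + n - r_1)(r_1 + n - r_2) = n(n + 5/4).
Evaluating step by step (a_0 = 1):
  n = 1: D(1) = 1(1 + 5/4) = 9/4; numerator = -2(1) = -2; a_1 = (-2)/(9/4) = -8/9
  n = 2: D(2) = 2(2 + 5/4) = 13/2; numerator = -2(-8/9) + 1(1) = 25/9; a_2 = (25/9)/(13/2) = 50/117
  n = 3: D(3) = 3(3 + 5/4) = 51/4; numerator = -2(50/117) + 1(-8/9) = -68/39; a_3 = (-68/39)/(51/4) = -16/117
  n = 4: D(4) = 4(4 + 5/4) = 21; numerator = -2(-16/117) + 1(50/117) = 82/117; a_4 = (82/117)/(21) = 82/2457
  n = 5: D(5) = 5(5 + 5/4) = 125/4; numerator = -2(82/2457) + 1(-16/117) = -500/2457; a_5 = (-500/2457)/(125/4) = -16/2457

r = 1/2; a_0 = 1; a_1 = -8/9; a_2 = 50/117; a_3 = -16/117; a_4 = 82/2457; a_5 = -16/2457


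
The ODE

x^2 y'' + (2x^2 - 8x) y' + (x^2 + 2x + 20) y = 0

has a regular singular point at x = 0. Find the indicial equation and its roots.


Divide by x^2 to reach normal form y'' + P_1(x) y' + P_2(x) y = 0 with P_1(x) = 2 - 8/x and P_2(x) = 1 + 2/x + 20/x^2.
x = 0 is a singular point because the y'-coefficient 2 - 8/x has a pole at x = 0 and the y-coefficient 1 + 2/x + 20/x^2 has a pole at x = 0.
It is a regular singular point because x P_1(x) = p(x) = 2x - 8 and x^2 P_2(x) = q(x) = x^2 + 2x + 20 are polynomials, hence analytic at x = 0.
p(0) = -8,  q(0) = 20.
Indicial equation: r(r-1) + p(0) r + q(0) = 0, i.e. r^2 + (p(0) - 1) r + q(0) = 0, i.e. r^2 - 9 r + 20 = 0.
Discriminant: (-9)^2 - 4(20) = 1, so r = (9 ± 1)/2.
Solving: r_1 = 5, r_2 = 4.

indicial: r^2 - 9 r + 20 = 0; roots r_1 = 5, r_2 = 4


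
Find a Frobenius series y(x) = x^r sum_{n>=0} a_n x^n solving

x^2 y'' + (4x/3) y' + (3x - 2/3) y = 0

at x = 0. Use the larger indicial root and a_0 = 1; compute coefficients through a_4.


Write in Frobenius form y'' + (p(x)/x) y' + (q(x)/x^2) y = 0:
  p(x) = 4/3,  q(x) = 3x - 2/3.
Indicial equation: r(r-1) + (4/3) r + (-2/3) = 0 -> roots r_1 = 2/3, r_2 = -1.
Take r = r_1 = 2/3. Let y(x) = x^r sum_{n>=0} a_n x^n with a_0 = 1.
Substitute y = x^r sum a_n x^n and match x^{r+n}. The recurrence is
  D(n) a_n + 3 a_{n-1} = 0,  where D(n) = (r+n)(r+n-1) + (4/3)(r+n) + (-2/3).
  a_n = -3 / D(n) * a_{n-1}.
Since the indicial polynomial factors as (r - r_1)(r - r_2), D(n) = (r_1 + n - r_1)(r_1 + n - r_2) = n(n + 5/3).
Evaluating step by step (a_0 = 1):
  n = 1: D(1) = 1(1 + 5/3) = 8/3; numerator = -3(1) = -3; a_1 = (-3)/(8/3) = -9/8
  n = 2: D(2) = 2(2 + 5/3) = 22/3; numerator = -3(-9/8) = 27/8; a_2 = (27/8)/(22/3) = 81/176
  n = 3: D(3) = 3(3 + 5/3) = 14; numerator = -3(81/176) = -243/176; a_3 = (-243/176)/(14) = -243/2464
  n = 4: D(4) = 4(4 + 5/3) = 68/3; numerator = -3(-243/2464) = 729/2464; a_4 = (729/2464)/(68/3) = 2187/167552

r = 2/3; a_0 = 1; a_1 = -9/8; a_2 = 81/176; a_3 = -243/2464; a_4 = 2187/167552


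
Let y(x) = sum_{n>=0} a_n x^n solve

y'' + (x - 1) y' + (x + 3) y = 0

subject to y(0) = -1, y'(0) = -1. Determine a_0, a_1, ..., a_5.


Ansatz: y(x) = sum_{n>=0} a_n x^n, so y'(x) = sum_{n>=1} n a_n x^(n-1) and y''(x) = sum_{n>=2} n(n-1) a_n x^(n-2).
Substitute into P(x) y'' + Q(x) y' + R(x) y = 0 with P(x) = 1, Q(x) = x - 1, R(x) = x + 3, and match powers of x.
Initial conditions: a_0 = -1, a_1 = -1.
Setting the coefficient of each power of x to zero and solving order by order (substituting the coefficients already found):
  x^0: 2 a_2 - a_1 + 3 a_0 = 0  ->  2 a_2 = a_1 - 3 a_0 = 2  ->  a_2 = 1
  x^1: 6 a_3 - 2 a_2 + 4 a_1 + a_0 = 0  ->  6 a_3 = 2 a_2 - 4 a_1 - a_0 = 7  ->  a_3 = 7/6
  x^2: 12 a_4 - 3 a_3 + 5 a_2 + a_1 = 0  ->  12 a_4 = 3 a_3 - 5 a_2 - a_1 = -1/2  ->  a_4 = -1/24
  x^3: 20 a_5 - 4 a_4 + 6 a_3 + a_2 = 0  ->  20 a_5 = 4 a_4 - 6 a_3 - a_2 = -49/6  ->  a_5 = -49/120
Truncated series: y(x) = -1 - x + x^2 + (7/6) x^3 - (1/24) x^4 - (49/120) x^5 + O(x^6).

a_0 = -1; a_1 = -1; a_2 = 1; a_3 = 7/6; a_4 = -1/24; a_5 = -49/120


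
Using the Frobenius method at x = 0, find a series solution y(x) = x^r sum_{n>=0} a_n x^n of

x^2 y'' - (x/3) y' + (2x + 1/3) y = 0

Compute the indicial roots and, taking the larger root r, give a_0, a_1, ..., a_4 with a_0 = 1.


Write in Frobenius form y'' + (p(x)/x) y' + (q(x)/x^2) y = 0:
  p(x) = -1/3,  q(x) = 2x + 1/3.
Indicial equation: r(r-1) + (-1/3) r + (1/3) = 0 -> roots r_1 = 1, r_2 = 1/3.
Take r = r_1 = 1. Let y(x) = x^r sum_{n>=0} a_n x^n with a_0 = 1.
Substitute y = x^r sum a_n x^n and match x^{r+n}. The recurrence is
  D(n) a_n + 2 a_{n-1} = 0,  where D(n) = (r+n)(r+n-1) + (-1/3)(r+n) + (1/3).
  a_n = -2 / D(n) * a_{n-1}.
Since the indicial polynomial factors as (r - r_1)(r - r_2), D(n) = (r_1 + n - r_1)(r_1 + n - r_2) = n(n + 2/3).
Evaluating step by step (a_0 = 1):
  n = 1: D(1) = 1(1 + 2/3) = 5/3; numerator = -2(1) = -2; a_1 = (-2)/(5/3) = -6/5
  n = 2: D(2) = 2(2 + 2/3) = 16/3; numerator = -2(-6/5) = 12/5; a_2 = (12/5)/(16/3) = 9/20
  n = 3: D(3) = 3(3 + 2/3) = 11; numerator = -2(9/20) = -9/10; a_3 = (-9/10)/(11) = -9/110
  n = 4: D(4) = 4(4 + 2/3) = 56/3; numerator = -2(-9/110) = 9/55; a_4 = (9/55)/(56/3) = 27/3080

r = 1; a_0 = 1; a_1 = -6/5; a_2 = 9/20; a_3 = -9/110; a_4 = 27/3080


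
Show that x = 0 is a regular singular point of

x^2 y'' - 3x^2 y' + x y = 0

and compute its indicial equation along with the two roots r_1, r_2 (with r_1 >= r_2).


Divide by x^2 to reach normal form y'' + P_1(x) y' + P_2(x) y = 0 with P_1(x) = -3 and P_2(x) = 1/x.
x = 0 is a singular point because the y-coefficient 1/x has a pole at x = 0.
It is a regular singular point because x P_1(x) = p(x) = -3x and x^2 P_2(x) = q(x) = x are polynomials, hence analytic at x = 0.
p(0) = 0,  q(0) = 0.
Indicial equation: r(r-1) + p(0) r + q(0) = 0, i.e. r^2 + (p(0) - 1) r + q(0) = 0, i.e. r^2 - 1 r = 0.
Discriminant: (-1)^2 - 4(0) = 1, so r = (1 ± 1)/2.
Solving: r_1 = 1, r_2 = 0.

indicial: r^2 - 1 r = 0; roots r_1 = 1, r_2 = 0


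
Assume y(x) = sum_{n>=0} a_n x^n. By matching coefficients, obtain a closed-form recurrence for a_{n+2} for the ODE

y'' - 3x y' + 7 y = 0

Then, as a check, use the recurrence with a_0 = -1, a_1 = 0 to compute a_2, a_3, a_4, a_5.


Substitute y = sum_n a_n x^n.
y''(x) has coefficient (n+2)(n+1) a_{n+2} at x^n;
-3 x y'(x) has coefficient -3 n a_n at x^n (shift);
7 y(x) has coefficient 7 a_n at x^n.
Matching x^n: (n+2)(n+1) a_{n+2} + (-3n + 7) a_n = 0.
Thus a_{n+2} = (3n - 7) / ((n+1)(n+2)) * a_n.

Check with a_0 = -1, a_1 = 0 (apply the recurrence for n = 0, 1, 2, 3): a_0 = -1, a_1 = 0, a_2 = 7/2, a_3 = 0, a_4 = -7/24, a_5 = 0.

a_(n+2) = (3n - 7) / ((n+1)(n+2)) * a_n; check: a_0 = -1, a_1 = 0, a_2 = 7/2, a_3 = 0, a_4 = -7/24, a_5 = 0


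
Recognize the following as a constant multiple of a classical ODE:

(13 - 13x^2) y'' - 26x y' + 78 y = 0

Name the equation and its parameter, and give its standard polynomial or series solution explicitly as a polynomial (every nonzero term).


All three coefficients share the factor 13; dividing through by 13 gives  (1 - x^2) y'' - 2x y' + 6 y = 0.
This matches the Legendre equation (1 - x^2) y'' - 2x y' + n(n+1) y = 0 (note the -2x y' term) with n(n+1) = 6, so n = 2; the polynomial solution is P_2(x).
With y = sum_k a_k x^k, matching x^k gives (k+2)(k+1) a_{k+2} = [k(k+1) - n(n+1)] a_k = (k - 2)(k + 3) a_k. The right side vanishes at k = 2, so the series with the parity of 2 terminates at degree 2.
Standard normalization (P_n(1) = 1): leading coefficient (2n)!/(2^n (n!)^2) = 24/(4*4) = 3/2, so a_2 = 3/2. Work downward with a_k = (k+1)(k+2) a_{k+2} / ((k - 2)(k + 3)):
  a_0 = (1)(2)(3/2) / ((0 - 2)(0 + 3)) = 3/(-6) = -1/2
Hence P_2(x) = 3 x^2/2 - 1/2.

P_2(x); series = 3 x^2/2 - 1/2


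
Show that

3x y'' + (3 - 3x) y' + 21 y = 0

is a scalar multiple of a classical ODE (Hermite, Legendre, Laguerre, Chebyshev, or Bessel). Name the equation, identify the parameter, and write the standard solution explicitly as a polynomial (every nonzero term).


All three coefficients share the factor 3; dividing through by 3 gives  x y'' + (1 - x) y' + 7 y = 0.
This matches the Laguerre equation x y'' + (1 - x) y' + n y = 0 with n = 7; the polynomial solution is L_7(x).
With y = sum_k a_k x^k, matching x^k gives (k+1)k a_{k+1} + (k+1) a_{k+1} - k a_k + n a_k = 0, i.e. (k+1)^2 a_{k+1} = (k - n) a_k = (k - 7) a_k. The right side vanishes at k = 7, so the series terminates at degree 7.
Standard normalization L_n(0) = 1 gives a_0 = 1. Work upward with a_{k+1} = (k - 7) a_k / (k+1)^2:
  a_1 = (0 - 7)(1) / 1^2 = -7/1 = -7
  a_2 = (1 - 7)(-7) / 2^2 = 42/4 = 21/2
  a_3 = (2 - 7)(21/2) / 3^2 = (-105/2)/9 = -35/6
  a_4 = (3 - 7)(-35/6) / 4^2 = (70/3)/16 = 35/24
  a_5 = (4 - 7)(35/24) / 5^2 = (-35/8)/25 = -7/40
  a_6 = (5 - 7)(-7/40) / 6^2 = (7/20)/36 = 7/720
  a_7 = (6 - 7)(7/720) / 7^2 = (-7/720)/49 = -1/5040
Hence L_7(x) = -x^7/5040 + 7 x^6/720 - 7 x^5/40 + 35 x^4/24 - 35 x^3/6 + 21 x^2/2 - 7 x + 1.

L_7(x); series = -x^7/5040 + 7 x^6/720 - 7 x^5/40 + 35 x^4/24 - 35 x^3/6 + 21 x^2/2 - 7 x + 1


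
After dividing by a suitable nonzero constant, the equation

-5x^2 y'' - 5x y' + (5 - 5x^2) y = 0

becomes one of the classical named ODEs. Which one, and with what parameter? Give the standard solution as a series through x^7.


All three coefficients share the factor -5; dividing through by -5 gives  x^2 y'' + x y' + (x^2 - 1) y = 0.
This matches the Bessel equation x^2 y'' + x y' + (x^2 - nu^2) y = 0 with nu^2 = 1, so nu = 1; the solution bounded at x = 0 is J_1(x).
Frobenius at x = 0: indicial roots ±nu; for r = nu the recurrence k(k + 2nu) c_k = -c_{k-2} gives the standard series J_nu(x) = sum_{k>=0} (-1)^k / (k! (k+nu)!) (x/2)^(2k+nu). Evaluate the first 4 terms:
  k = 0: (-1)^0 / (0! * 1! * 2^1) x^1 = 1/(1*1*2) x^1 = (1/2) x^1
  k = 1: (-1)^1 / (1! * 2! * 2^3) x^3 = -1/(1*2*8) x^3 = (-1/16) x^3
  k = 2: (-1)^2 / (2! * 3! * 2^5) x^5 = 1/(2*6*32) x^5 = (1/384) x^5
  k = 3: (-1)^3 / (3! * 4! * 2^7) x^7 = -1/(6*24*128) x^7 = (-1/18432) x^7
Hence J_1(x) = -x^7/18432 + x^5/384 - x^3/16 + x/2 + ....

J_1(x); series = -x^7/18432 + x^5/384 - x^3/16 + x/2


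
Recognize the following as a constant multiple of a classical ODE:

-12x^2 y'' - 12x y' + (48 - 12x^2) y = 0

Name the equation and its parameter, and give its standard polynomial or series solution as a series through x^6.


All three coefficients share the factor -12; dividing through by -12 gives  x^2 y'' + x y' + (x^2 - 4) y = 0.
This matches the Bessel equation x^2 y'' + x y' + (x^2 - nu^2) y = 0 with nu^2 = 4, so nu = 2; the solution bounded at x = 0 is J_2(x).
Frobenius at x = 0: indicial roots ±nu; for r = nu the recurrence k(k + 2nu) c_k = -c_{k-2} gives the standard series J_nu(x) = sum_{k>=0} (-1)^k / (k! (k+nu)!) (x/2)^(2k+nu). Evaluate the first 3 terms:
  k = 0: (-1)^0 / (0! * 2! * 2^2) x^2 = 1/(1*2*4) x^2 = (1/8) x^2
  k = 1: (-1)^1 / (1! * 3! * 2^4) x^4 = -1/(1*6*16) x^4 = (-1/96) x^4
  k = 2: (-1)^2 / (2! * 4! * 2^6) x^6 = 1/(2*24*64) x^6 = (1/3072) x^6
Hence J_2(x) = x^6/3072 - x^4/96 + x^2/8 + ....

J_2(x); series = x^6/3072 - x^4/96 + x^2/8


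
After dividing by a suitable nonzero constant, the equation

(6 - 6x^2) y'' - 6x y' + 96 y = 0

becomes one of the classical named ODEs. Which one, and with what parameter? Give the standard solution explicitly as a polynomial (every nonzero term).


All three coefficients share the factor 6; dividing through by 6 gives  (1 - x^2) y'' - x y' + 16 y = 0.
This matches the Chebyshev equation (1 - x^2) y'' - x y' + n^2 y = 0 (note the -x y' term, not -2x y') with n^2 = 16, so n = 4; the polynomial solution is T_4(x).
With y = sum_k a_k x^k, matching x^k gives (k+2)(k+1) a_{k+2} = (k^2 - n^2) a_k = (k - 4)(k + 4) a_k. The right side vanishes at k = 4, so the series with the parity of 4 terminates at degree 4.
Standard normalization: leading coefficient of T_n is 2^(n-1), so a_4 = 2^3 = 8. Work downward with a_k = (k+1)(k+2) a_{k+2} / ((k - 4)(k + 4)):
  a_2 = (3)(4)(8) / ((2 - 4)(2 + 4)) = 96/(-12) = -8
  a_0 = (1)(2)(-8) / ((0 - 4)(0 + 4)) = -16/(-16) = 1
Hence T_4(x) = 8 x^4 - 8 x^2 + 1.

T_4(x); series = 8 x^4 - 8 x^2 + 1


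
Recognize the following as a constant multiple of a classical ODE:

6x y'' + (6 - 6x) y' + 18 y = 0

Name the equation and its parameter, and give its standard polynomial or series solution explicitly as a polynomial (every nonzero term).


All three coefficients share the factor 6; dividing through by 6 gives  x y'' + (1 - x) y' + 3 y = 0.
This matches the Laguerre equation x y'' + (1 - x) y' + n y = 0 with n = 3; the polynomial solution is L_3(x).
With y = sum_k a_k x^k, matching x^k gives (k+1)k a_{k+1} + (k+1) a_{k+1} - k a_k + n a_k = 0, i.e. (k+1)^2 a_{k+1} = (k - n) a_k = (k - 3) a_k. The right side vanishes at k = 3, so the series terminates at degree 3.
Standard normalization L_n(0) = 1 gives a_0 = 1. Work upward with a_{k+1} = (k - 3) a_k / (k+1)^2:
  a_1 = (0 - 3)(1) / 1^2 = -3/1 = -3
  a_2 = (1 - 3)(-3) / 2^2 = 6/4 = 3/2
  a_3 = (2 - 3)(3/2) / 3^2 = (-3/2)/9 = -1/6
Hence L_3(x) = -x^3/6 + 3 x^2/2 - 3 x + 1.

L_3(x); series = -x^3/6 + 3 x^2/2 - 3 x + 1


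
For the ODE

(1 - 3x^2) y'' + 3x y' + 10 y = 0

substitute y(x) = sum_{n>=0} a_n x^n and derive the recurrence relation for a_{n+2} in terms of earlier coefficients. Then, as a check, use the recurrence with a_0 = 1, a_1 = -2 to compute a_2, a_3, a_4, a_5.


Substitute y = sum_n a_n x^n.
(1 - 3 x^2) y'' contributes (n+2)(n+1) a_{n+2} - 3 n(n-1) a_n at x^n.
3 x y'(x) contributes 3 n a_n at x^n.
10 y(x) contributes 10 a_n at x^n.
Matching x^n: (n+2)(n+1) a_{n+2} + (-3 n(n-1) + 3 n + 10) a_n = 0.
Thus a_{n+2} = (3 n(n-1) - 3 n - 10) / ((n+1)(n+2)) * a_n.

Check with a_0 = 1, a_1 = -2 (apply the recurrence for n = 0, 1, 2, 3): a_0 = 1, a_1 = -2, a_2 = -5, a_3 = 13/3, a_4 = 25/6, a_5 = -13/60.

a_(n+2) = (3 n(n-1) - 3 n - 10) / ((n+1)(n+2)) * a_n; check: a_0 = 1, a_1 = -2, a_2 = -5, a_3 = 13/3, a_4 = 25/6, a_5 = -13/60


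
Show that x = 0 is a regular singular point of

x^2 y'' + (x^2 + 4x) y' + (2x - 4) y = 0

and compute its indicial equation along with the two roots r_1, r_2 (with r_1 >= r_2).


Divide by x^2 to reach normal form y'' + P_1(x) y' + P_2(x) y = 0 with P_1(x) = 1 + 4/x and P_2(x) = 2/x - 4/x^2.
x = 0 is a singular point because the y'-coefficient 1 + 4/x has a pole at x = 0 and the y-coefficient 2/x - 4/x^2 has a pole at x = 0.
It is a regular singular point because x P_1(x) = p(x) = x + 4 and x^2 P_2(x) = q(x) = 2x - 4 are polynomials, hence analytic at x = 0.
p(0) = 4,  q(0) = -4.
Indicial equation: r(r-1) + p(0) r + q(0) = 0, i.e. r^2 + (p(0) - 1) r + q(0) = 0, i.e. r^2 + 3 r - 4 = 0.
Discriminant: (3)^2 - 4(-4) = 25, so r = (-3 ± 5)/2.
Solving: r_1 = 1, r_2 = -4.

indicial: r^2 + 3 r - 4 = 0; roots r_1 = 1, r_2 = -4


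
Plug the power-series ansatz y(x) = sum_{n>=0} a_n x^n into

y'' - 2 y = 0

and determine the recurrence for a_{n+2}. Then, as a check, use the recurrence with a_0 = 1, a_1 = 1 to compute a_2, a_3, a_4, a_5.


Substitute y = sum_n a_n x^n into y'' + (const) y = 0.
y''(x) = sum_{n>=0} (n+2)(n+1) a_{n+2} x^n.
The ODE becomes sum_n [(n+2)(n+1) a_{n+2} - 2 a_n] x^n = 0.
Setting each coefficient to zero gives the recurrence:
  (n+2)(n+1) a_{n+2} - 2 a_n = 0,
  a_{n+2} = 2 / ((n+1)(n+2)) a_n.

Check with a_0 = 1, a_1 = 1 (apply the recurrence for n = 0, 1, 2, 3): a_0 = 1, a_1 = 1, a_2 = 1, a_3 = 1/3, a_4 = 1/6, a_5 = 1/30.

a_{n+2} = 2/((n+1)(n+2)) * a_n; check: a_0 = 1, a_1 = 1, a_2 = 1, a_3 = 1/3, a_4 = 1/6, a_5 = 1/30


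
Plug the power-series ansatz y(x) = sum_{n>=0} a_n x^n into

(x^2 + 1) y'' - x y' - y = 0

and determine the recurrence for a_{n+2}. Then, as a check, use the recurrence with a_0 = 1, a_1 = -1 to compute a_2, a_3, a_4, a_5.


Substitute y = sum_n a_n x^n.
(1 + 1 x^2) y'' contributes (n+2)(n+1) a_{n+2} + n(n-1) a_n at x^n.
-x y'(x) contributes -n a_n at x^n.
-y(x) contributes -1 a_n at x^n.
Matching x^n: (n+2)(n+1) a_{n+2} + (n(n-1) - n - 1) a_n = 0.
Thus a_{n+2} = (-n(n-1) + n + 1) / ((n+1)(n+2)) * a_n.

Check with a_0 = 1, a_1 = -1 (apply the recurrence for n = 0, 1, 2, 3): a_0 = 1, a_1 = -1, a_2 = 1/2, a_3 = -1/3, a_4 = 1/24, a_5 = 1/30.

a_(n+2) = (-n(n-1) + n + 1) / ((n+1)(n+2)) * a_n; check: a_0 = 1, a_1 = -1, a_2 = 1/2, a_3 = -1/3, a_4 = 1/24, a_5 = 1/30


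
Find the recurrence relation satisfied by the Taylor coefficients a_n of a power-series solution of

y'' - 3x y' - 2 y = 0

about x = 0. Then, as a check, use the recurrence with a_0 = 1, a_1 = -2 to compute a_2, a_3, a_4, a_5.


Substitute y = sum_n a_n x^n.
y''(x) has coefficient (n+2)(n+1) a_{n+2} at x^n;
-3 x y'(x) has coefficient -3 n a_n at x^n (shift);
-2 y(x) has coefficient -2 a_n at x^n.
Matching x^n: (n+2)(n+1) a_{n+2} + (-3n - 2) a_n = 0.
Thus a_{n+2} = (3n + 2) / ((n+1)(n+2)) * a_n.

Check with a_0 = 1, a_1 = -2 (apply the recurrence for n = 0, 1, 2, 3): a_0 = 1, a_1 = -2, a_2 = 1, a_3 = -5/3, a_4 = 2/3, a_5 = -11/12.

a_(n+2) = (3n + 2) / ((n+1)(n+2)) * a_n; check: a_0 = 1, a_1 = -2, a_2 = 1, a_3 = -5/3, a_4 = 2/3, a_5 = -11/12


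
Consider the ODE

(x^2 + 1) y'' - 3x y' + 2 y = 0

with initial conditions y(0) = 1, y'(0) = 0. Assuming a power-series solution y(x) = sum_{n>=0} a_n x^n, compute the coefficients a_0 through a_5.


Ansatz: y(x) = sum_{n>=0} a_n x^n, so y'(x) = sum_{n>=1} n a_n x^(n-1) and y''(x) = sum_{n>=2} n(n-1) a_n x^(n-2).
Substitute into P(x) y'' + Q(x) y' + R(x) y = 0 with P(x) = x^2 + 1, Q(x) = -3x, R(x) = 2, and match powers of x.
Initial conditions: a_0 = 1, a_1 = 0.
Setting the coefficient of each power of x to zero and solving order by order (substituting the coefficients already found):
  x^0: 2 a_2 + 2 a_0 = 0  ->  2 a_2 = -2 a_0 = -2  ->  a_2 = -1
  x^1: 6 a_3 - a_1 = 0  ->  6 a_3 = a_1 = 0  ->  a_3 = 0
  x^2: 12 a_4 - 2 a_2 = 0  ->  12 a_4 = 2 a_2 = -2  ->  a_4 = -1/6
  x^3: 20 a_5 - a_3 = 0  ->  20 a_5 = a_3 = 0  ->  a_5 = 0
Truncated series: y(x) = 1 - x^2 - (1/6) x^4 + O(x^6).

a_0 = 1; a_1 = 0; a_2 = -1; a_3 = 0; a_4 = -1/6; a_5 = 0


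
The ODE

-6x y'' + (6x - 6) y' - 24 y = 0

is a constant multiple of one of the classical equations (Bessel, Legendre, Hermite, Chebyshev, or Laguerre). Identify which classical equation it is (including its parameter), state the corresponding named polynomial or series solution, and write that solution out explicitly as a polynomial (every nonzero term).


All three coefficients share the factor -6; dividing through by -6 gives  x y'' + (1 - x) y' + 4 y = 0.
This matches the Laguerre equation x y'' + (1 - x) y' + n y = 0 with n = 4; the polynomial solution is L_4(x).
With y = sum_k a_k x^k, matching x^k gives (k+1)k a_{k+1} + (k+1) a_{k+1} - k a_k + n a_k = 0, i.e. (k+1)^2 a_{k+1} = (k - n) a_k = (k - 4) a_k. The right side vanishes at k = 4, so the series terminates at degree 4.
Standard normalization L_n(0) = 1 gives a_0 = 1. Work upward with a_{k+1} = (k - 4) a_k / (k+1)^2:
  a_1 = (0 - 4)(1) / 1^2 = -4/1 = -4
  a_2 = (1 - 4)(-4) / 2^2 = 12/4 = 3
  a_3 = (2 - 4)(3) / 3^2 = -6/9 = -2/3
  a_4 = (3 - 4)(-2/3) / 4^2 = (2/3)/16 = 1/24
Hence L_4(x) = x^4/24 - 2 x^3/3 + 3 x^2 - 4 x + 1.

L_4(x); series = x^4/24 - 2 x^3/3 + 3 x^2 - 4 x + 1
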